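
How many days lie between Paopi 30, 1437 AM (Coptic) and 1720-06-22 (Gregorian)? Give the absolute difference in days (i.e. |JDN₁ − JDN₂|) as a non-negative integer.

JDN of the first date = 2349588.
JDN of the second date = 2349450.
|2349450 − 2349588| = 138.

138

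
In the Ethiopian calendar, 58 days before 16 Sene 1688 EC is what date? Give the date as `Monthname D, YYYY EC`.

Miyazya 18, 1688 EC

Counting 58 days back from JDN 2340683 reaches JDN 2340625, which is Miyazya 18, 1688 EC.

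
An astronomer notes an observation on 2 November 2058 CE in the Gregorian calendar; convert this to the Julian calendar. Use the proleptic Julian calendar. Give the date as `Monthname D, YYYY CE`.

The Julian–Gregorian offset here is 13 days (Julian trailing).
2 November 2058 Gregorian − 13 days → 20 October 2058 Julian.

October 20, 2058 CE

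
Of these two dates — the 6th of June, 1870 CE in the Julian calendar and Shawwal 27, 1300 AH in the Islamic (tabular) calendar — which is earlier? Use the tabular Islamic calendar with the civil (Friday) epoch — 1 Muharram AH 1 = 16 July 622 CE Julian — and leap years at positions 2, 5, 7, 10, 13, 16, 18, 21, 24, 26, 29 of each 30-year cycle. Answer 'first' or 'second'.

first

Converting both to JDN: 2404232 vs 2409054; the smaller is the first.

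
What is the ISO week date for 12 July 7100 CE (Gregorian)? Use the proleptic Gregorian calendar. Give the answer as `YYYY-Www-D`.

7100-W28-4

The weekday is Thursday (ISO weekday 4).
That Thursday belongs to ISO week 28 of ISO year 7100.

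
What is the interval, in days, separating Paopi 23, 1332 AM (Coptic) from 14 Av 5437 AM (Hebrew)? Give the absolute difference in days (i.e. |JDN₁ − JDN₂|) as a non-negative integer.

22566

First date → JDN 2311230; second date → JDN 2333796.
The interval is |2311230 − 2333796| = 22566 days.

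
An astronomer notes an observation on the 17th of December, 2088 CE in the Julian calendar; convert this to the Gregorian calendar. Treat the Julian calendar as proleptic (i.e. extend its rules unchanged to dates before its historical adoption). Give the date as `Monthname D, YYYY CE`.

For dates in this range the Gregorian date is 13 days ahead of the Julian.
17 December 2088 Julian + 13 days → 30 December 2088 Gregorian.

December 30, 2088 CE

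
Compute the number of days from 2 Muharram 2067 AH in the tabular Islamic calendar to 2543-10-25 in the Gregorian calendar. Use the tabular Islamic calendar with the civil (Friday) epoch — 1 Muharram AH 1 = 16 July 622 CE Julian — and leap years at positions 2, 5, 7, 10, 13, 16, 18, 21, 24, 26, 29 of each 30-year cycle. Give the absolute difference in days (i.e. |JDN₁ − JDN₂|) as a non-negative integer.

30394

JDN of the first date = 2680563.
JDN of the second date = 2650169.
|2650169 − 2680563| = 30394.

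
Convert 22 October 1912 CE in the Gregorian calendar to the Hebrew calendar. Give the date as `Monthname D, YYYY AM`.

Cheshvan 11, 5673 AM

Both dates share Julian Day Number 2419698; in the Hebrew calendar that is 11 Cheshvan 5673 AM.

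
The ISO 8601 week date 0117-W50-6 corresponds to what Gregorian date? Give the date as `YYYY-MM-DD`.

0117-12-18

ISO week 1 of 117 is the week containing the first Thursday of 117.
Week 50, day 6 (Saturday) lands on 0117-12-18.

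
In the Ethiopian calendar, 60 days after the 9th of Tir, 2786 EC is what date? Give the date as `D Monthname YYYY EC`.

9 Megabit 2786 EC

JDN of the 9th of Tir, 2786 EC = 2741570.
2741570 + 60 = 2741630.
JDN 2741630 in the Ethiopian calendar is 9 Megabit 2786 EC.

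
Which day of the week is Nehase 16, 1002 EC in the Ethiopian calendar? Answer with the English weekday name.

Equivalently 15 August 1010 Gregorian, JDN 2090181.
2090181 ≡ 2 (mod 7); counting from Monday = 0 gives Wednesday.

Wednesday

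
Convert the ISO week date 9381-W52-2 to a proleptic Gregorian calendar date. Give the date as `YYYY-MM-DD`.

9381-12-25

ISO week 1 of 9381 is the week containing the first Thursday of 9381.
Week 52, day 2 (Tuesday) lands on 9381-12-25.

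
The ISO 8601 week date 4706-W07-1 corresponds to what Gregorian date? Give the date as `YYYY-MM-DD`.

4706-02-12

ISO week 1 of 4706 is the week containing the first Thursday of 4706.
Week 7, day 1 (Monday) lands on 4706-02-12.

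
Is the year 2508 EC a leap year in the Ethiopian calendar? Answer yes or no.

2508 mod 4 = 0; in the Ethiopian calendar a year is leap when year mod 4 = 3, so it is a common year.

no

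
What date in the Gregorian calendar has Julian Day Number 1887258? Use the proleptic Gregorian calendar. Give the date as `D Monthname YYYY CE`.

Counting from JDN 2299161 = 15 Oct 1582 gives an offset of -411903 days.

13 January 455 CE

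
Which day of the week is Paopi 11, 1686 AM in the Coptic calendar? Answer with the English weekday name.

Tuesday

Equivalently 21 October 1969 Gregorian, JDN 2440516.
Since JDN mod 7 = 1 (0 = Monday), the day is Tuesday.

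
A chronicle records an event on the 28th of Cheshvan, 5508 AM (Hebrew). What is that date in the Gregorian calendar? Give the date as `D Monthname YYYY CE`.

1 November 1747 CE

Julian Day Number of the source date = 2359443.
Converting JDN 2359443 to the Gregorian calendar gives 1 November 1747 CE.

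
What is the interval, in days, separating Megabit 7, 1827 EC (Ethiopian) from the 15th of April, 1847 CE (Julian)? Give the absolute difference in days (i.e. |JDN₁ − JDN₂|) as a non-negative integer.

4426

JDN of the first date = 2391353.
JDN of the second date = 2395779.
|2395779 − 2391353| = 4426.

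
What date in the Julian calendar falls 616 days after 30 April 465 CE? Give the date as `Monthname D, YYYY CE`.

January 6, 467 CE

JDN of 30 April 465 CE = 1891019.
1891019 + 616 = 1891635.
JDN 1891635 in the Julian calendar is January 6, 467 CE.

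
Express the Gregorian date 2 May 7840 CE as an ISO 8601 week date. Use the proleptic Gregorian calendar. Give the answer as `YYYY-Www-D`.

The weekday is Saturday (ISO weekday 6).
That Saturday belongs to ISO week 18 of ISO year 7840.

7840-W18-6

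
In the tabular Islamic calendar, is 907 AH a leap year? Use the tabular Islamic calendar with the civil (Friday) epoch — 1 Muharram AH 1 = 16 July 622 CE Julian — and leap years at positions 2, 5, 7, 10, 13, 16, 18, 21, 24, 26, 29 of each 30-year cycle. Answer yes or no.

yes

Year 907 AH is year 7 of its 30-year cycle; leap positions are 2, 5, 7, 10, 13, 16, 18, 21, 24, 26, 29, so it is a leap year (355 days).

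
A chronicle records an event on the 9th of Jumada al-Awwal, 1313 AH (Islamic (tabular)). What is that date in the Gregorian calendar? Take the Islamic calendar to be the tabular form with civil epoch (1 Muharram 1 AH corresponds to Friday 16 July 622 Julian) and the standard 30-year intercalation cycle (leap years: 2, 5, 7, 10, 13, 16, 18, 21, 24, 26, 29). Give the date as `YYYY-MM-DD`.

1895-10-28

Julian Day Number of the source date = 2413495.
Converting JDN 2413495 to the Gregorian calendar gives 28 October 1895 CE.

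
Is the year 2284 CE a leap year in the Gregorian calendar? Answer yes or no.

yes

2284 is divisible by 4 and not by 100, so it is a leap year.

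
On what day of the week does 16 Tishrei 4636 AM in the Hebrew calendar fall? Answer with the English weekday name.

Tuesday

This is JDN 2040914 (24 September 875 Gregorian).
JDN 2040914 mod 7 = 1, and JDN 0 was a Monday, so this is a Tuesday.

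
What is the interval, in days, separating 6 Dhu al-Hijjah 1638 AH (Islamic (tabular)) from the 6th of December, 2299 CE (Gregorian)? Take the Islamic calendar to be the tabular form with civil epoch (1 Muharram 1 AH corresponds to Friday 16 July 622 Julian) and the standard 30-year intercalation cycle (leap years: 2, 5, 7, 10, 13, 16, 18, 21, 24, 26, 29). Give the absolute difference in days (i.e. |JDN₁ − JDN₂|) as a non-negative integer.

JDN of the first date = 2528868.
JDN of the second date = 2561092.
|2561092 − 2528868| = 32224.

32224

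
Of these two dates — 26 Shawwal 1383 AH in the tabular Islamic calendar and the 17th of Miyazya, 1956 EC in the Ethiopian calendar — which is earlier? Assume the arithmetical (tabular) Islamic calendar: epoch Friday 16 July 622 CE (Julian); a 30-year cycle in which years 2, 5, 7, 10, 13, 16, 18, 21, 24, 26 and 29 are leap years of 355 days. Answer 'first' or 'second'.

First date → JDN 2438466; second date → JDN 2438511.
JDN 2438466 < JDN 2438511, so the first date is earlier.

first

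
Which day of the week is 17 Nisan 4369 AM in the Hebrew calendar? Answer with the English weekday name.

This is JDN 1943583 (1 April 609 Gregorian).
Since JDN mod 7 = 5 (0 = Monday), the day is Saturday.

Saturday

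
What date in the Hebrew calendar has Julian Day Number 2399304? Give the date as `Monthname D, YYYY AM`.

Kislev 23, 5617 AM

The Gregorian equivalent of JDN 2399304 is 20 December 1856.
In the Hebrew calendar that day is Kislev 23, 5617 AM.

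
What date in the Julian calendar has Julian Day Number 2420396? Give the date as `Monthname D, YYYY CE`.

September 7, 1914 CE

The Gregorian equivalent of JDN 2420396 is 20 September 1914.
In the Julian calendar that day is September 7, 1914 CE.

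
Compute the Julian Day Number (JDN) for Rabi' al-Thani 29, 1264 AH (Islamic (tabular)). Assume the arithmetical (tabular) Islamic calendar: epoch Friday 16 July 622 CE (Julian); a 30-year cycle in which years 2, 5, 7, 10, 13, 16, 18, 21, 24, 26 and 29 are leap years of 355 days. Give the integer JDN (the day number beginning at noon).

2396122

Equivalently 4 April 1848 (Gregorian).
JDN 2299161 is 15 October 1582 CE (Gregorian); the target day is +96961 days from there, so JDN = 2396122.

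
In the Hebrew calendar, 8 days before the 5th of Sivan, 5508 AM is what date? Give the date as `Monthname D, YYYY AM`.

Counting 8 days back from JDN 2359656 reaches JDN 2359648, which is Iyar 26, 5508 AM.

Iyar 26, 5508 AM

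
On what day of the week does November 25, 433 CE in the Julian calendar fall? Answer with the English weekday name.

Saturday

Equivalently 26 November 433 Gregorian, JDN 1879540.
JDN 1879540 mod 7 = 5, and JDN 0 was a Monday, so this is a Saturday.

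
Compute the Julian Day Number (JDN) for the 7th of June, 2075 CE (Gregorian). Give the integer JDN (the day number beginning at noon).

2479096

JDN 2299161 is 15 October 1582 CE (Gregorian); the target day is +179935 days from there, so JDN = 2479096.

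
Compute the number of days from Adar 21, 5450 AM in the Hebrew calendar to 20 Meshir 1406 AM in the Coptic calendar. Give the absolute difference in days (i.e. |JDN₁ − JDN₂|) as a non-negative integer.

6

First date → JDN 2338381; second date → JDN 2338375.
The interval is |2338381 − 2338375| = 6 days.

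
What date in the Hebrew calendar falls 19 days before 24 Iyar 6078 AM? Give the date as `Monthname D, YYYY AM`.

Counting 19 days back from JDN 2567836 reaches JDN 2567817, which is Iyar 5, 6078 AM.

Iyar 5, 6078 AM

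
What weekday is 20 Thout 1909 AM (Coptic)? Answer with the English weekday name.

Monday

This is JDN 2521946 (1 October 2192 Gregorian).
Since JDN mod 7 = 0 (0 = Monday), the day is Monday.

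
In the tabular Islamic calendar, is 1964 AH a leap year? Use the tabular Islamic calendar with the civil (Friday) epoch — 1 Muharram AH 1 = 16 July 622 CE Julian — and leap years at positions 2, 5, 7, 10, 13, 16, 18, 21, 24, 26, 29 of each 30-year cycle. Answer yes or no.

no

Year 1964 AH is year 14 of its 30-year cycle; leap positions are 2, 5, 7, 10, 13, 16, 18, 21, 24, 26, 29, so it is a common year (354 days).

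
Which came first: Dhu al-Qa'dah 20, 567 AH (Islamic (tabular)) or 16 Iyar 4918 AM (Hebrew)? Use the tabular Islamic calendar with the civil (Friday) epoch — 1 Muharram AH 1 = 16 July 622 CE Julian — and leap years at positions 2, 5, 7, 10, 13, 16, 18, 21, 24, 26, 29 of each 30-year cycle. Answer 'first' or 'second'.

Converting both to JDN: 2149326 vs 2144123; the smaller is the second.

second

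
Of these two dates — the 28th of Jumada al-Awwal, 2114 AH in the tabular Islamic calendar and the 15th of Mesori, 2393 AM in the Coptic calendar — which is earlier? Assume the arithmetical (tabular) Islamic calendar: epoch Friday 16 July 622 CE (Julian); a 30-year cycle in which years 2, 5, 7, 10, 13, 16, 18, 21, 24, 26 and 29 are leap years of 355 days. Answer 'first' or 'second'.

First date → JDN 2697362; second date → JDN 2699052.
JDN 2697362 < JDN 2699052, so the first date is earlier.

first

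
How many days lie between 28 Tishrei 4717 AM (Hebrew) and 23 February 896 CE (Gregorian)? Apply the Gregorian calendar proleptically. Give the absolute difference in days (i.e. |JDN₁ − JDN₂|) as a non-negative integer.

First date → JDN 2070515; second date → JDN 2048371.
The interval is |2070515 − 2048371| = 22144 days.

22144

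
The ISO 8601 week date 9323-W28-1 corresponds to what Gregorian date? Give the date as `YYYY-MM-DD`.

9323-07-12

ISO week 1 of 9323 is the week containing the first Thursday of 9323.
Week 28, day 1 (Monday) lands on 9323-07-12.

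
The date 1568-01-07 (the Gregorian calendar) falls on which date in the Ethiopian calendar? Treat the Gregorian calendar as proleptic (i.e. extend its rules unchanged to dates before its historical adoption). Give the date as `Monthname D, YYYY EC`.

Tir 1, 1560 EC

Julian Day Number of the source date = 2293766.
Converting JDN 2293766 to the Ethiopian calendar gives 1 Tir 1560 EC.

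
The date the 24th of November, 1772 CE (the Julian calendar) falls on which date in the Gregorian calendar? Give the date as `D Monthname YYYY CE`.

For dates in this range the Gregorian date is 11 days ahead of the Julian.
24 November 1772 Julian + 11 days → 5 December 1772 Gregorian.

5 December 1772 CE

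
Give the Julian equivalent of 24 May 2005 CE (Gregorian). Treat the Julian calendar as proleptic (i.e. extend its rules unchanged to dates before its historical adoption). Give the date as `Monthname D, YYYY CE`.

At this point the Julian calendar is 13 days behind the Gregorian.
24 May 2005 Gregorian − 13 days → 11 May 2005 Julian.

May 11, 2005 CE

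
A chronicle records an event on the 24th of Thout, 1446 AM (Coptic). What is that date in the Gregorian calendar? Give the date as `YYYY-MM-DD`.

1729-10-02

Julian Day Number of the source date = 2352839.
Converting JDN 2352839 to the Gregorian calendar gives 2 October 1729 CE.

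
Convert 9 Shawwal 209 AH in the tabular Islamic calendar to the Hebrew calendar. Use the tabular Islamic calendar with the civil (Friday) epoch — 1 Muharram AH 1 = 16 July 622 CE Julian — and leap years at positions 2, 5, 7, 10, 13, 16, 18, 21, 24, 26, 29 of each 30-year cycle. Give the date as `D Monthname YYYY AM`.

Julian Day Number of the source date = 2022422.
Converting JDN 2022422 to the Hebrew calendar gives 11 Adar I 4585 AM.

11 Adar I 4585 AM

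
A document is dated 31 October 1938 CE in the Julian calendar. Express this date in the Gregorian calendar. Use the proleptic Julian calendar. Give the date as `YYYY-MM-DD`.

For dates in this range the Gregorian date is 13 days ahead of the Julian.
31 October 1938 Julian + 13 days → 13 November 1938 Gregorian.

1938-11-13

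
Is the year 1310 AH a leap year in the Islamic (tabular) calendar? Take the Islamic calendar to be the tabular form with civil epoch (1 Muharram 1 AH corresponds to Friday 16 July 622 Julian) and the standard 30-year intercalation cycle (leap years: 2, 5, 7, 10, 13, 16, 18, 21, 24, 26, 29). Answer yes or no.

Year 1310 AH is year 20 of its 30-year cycle; leap positions are 2, 5, 7, 10, 13, 16, 18, 21, 24, 26, 29, so it is a common year (354 days).

no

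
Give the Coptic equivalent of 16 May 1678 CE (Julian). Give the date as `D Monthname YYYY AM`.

21 Pashons 1394 AM

Both dates share Julian Day Number 2334083; in the Coptic calendar that is 21 Pashons 1394 AM.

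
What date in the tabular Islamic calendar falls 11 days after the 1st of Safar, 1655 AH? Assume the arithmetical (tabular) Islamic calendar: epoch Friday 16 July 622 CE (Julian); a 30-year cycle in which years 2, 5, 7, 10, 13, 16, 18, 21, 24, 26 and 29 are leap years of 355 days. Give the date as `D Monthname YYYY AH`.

12 Safar 1655 AH

The starting date is JDN 2534592; 2534592 + 11 = 2534603.
JDN 2534603 corresponds to 12 Safar 1655 AH.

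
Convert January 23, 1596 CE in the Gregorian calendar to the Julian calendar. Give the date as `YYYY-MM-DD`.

At this point the Julian calendar is 10 days behind the Gregorian.
23 January 1596 Gregorian − 10 days → 13 January 1596 Julian.

1596-01-13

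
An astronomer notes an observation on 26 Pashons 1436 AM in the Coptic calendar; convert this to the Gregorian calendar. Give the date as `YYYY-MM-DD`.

Both dates share Julian Day Number 2349429; in the Gregorian calendar that is 1 June 1720 CE.

1720-06-01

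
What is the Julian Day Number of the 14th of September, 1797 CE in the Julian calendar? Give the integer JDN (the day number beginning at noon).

2377669

Equivalently 25 September 1797 (Gregorian).
JDN 2400001 is 17 November 1858 CE (Gregorian), MJD 0; the target day is −22332 days from there, so JDN = 2377669.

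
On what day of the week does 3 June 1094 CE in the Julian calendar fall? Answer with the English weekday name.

In the proleptic Gregorian calendar this is 9 June 1094 (JDN 2120795).
Since JDN mod 7 = 5 (0 = Monday), the day is Saturday.

Saturday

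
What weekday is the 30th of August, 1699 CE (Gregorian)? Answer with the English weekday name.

Since JDN mod 7 = 6 (0 = Monday), the day is Sunday.

Sunday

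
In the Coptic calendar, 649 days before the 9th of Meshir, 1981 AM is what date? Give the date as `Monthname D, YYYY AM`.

Counting 649 days back from JDN 2548383 reaches JDN 2547734, which is Pashons 1, 1979 AM.

Pashons 1, 1979 AM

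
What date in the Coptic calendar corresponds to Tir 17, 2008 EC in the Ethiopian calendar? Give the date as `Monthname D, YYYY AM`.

Tobi 17, 1732 AM

The source date corresponds to 26 January 2016 in the Gregorian calendar (JDN 2457414).
That day falls on 17 Tobi 1732 AM in the Coptic calendar.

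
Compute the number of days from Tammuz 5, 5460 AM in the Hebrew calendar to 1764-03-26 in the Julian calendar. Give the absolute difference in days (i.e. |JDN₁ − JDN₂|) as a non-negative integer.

First date → JDN 2342145; second date → JDN 2365444.
The interval is |2342145 − 2365444| = 23299 days.

23299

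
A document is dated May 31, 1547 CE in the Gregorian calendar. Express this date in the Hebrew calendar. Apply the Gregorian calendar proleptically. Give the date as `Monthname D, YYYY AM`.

Sivan 2, 5307 AM

Julian Day Number of the source date = 2286240.
Converting JDN 2286240 to the Hebrew calendar gives 2 Sivan 5307 AM.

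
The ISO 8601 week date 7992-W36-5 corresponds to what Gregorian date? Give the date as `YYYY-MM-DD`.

ISO week 1 of 7992 is the week containing the first Thursday of 7992.
Week 36, day 5 (Friday) lands on 7992-09-04.

7992-09-04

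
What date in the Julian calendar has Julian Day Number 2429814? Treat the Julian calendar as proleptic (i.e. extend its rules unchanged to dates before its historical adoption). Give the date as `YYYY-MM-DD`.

1940-06-20

The Gregorian equivalent of JDN 2429814 is 3 July 1940.
In the Julian calendar that day is 1940-06-20.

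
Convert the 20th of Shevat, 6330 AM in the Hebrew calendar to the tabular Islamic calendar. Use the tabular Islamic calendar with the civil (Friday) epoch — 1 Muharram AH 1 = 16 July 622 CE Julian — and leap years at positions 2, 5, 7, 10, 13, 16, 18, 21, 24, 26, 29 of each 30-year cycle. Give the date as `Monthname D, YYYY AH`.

Rabi' al-Thani 18, 2008 AH

Julian Day Number of the source date = 2659760.
Converting JDN 2659760 to the tabular Islamic calendar gives 18 Rabi' al-Thani 2008 AH.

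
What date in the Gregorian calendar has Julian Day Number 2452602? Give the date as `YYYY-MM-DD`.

JDN 2451545 is 1 Jan 2000; 2452602 is +1057 days from there.

2002-11-23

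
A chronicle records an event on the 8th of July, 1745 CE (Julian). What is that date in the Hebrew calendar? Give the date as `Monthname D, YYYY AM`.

Julian Day Number of the source date = 2358608.
Converting JDN 2358608 to the Hebrew calendar gives 19 Tammuz 5505 AM.

Tammuz 19, 5505 AM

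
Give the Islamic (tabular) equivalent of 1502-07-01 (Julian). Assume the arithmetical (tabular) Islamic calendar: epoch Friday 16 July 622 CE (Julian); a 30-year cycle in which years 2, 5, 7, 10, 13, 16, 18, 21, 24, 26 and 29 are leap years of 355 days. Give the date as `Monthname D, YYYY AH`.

Both dates share Julian Day Number 2269845; in the tabular Islamic calendar that is 25 Dhu al-Hijjah 907 AH.

Dhu al-Hijjah 25, 907 AH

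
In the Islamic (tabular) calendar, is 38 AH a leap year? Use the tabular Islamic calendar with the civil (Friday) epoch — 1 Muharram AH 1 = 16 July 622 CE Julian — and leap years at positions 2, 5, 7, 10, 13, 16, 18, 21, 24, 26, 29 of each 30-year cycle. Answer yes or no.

no

Year 38 AH is year 8 of its 30-year cycle; leap positions are 2, 5, 7, 10, 13, 16, 18, 21, 24, 26, 29, so it is a common year (354 days).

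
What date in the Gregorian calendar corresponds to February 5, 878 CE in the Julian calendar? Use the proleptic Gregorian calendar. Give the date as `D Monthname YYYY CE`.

The Julian–Gregorian offset here is 4 days (Julian trailing).
5 February 878 Julian + 4 days → 9 February 878 Gregorian.

9 February 878 CE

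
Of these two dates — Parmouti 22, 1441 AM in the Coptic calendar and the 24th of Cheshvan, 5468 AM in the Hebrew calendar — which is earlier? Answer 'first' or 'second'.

Converting both to JDN: 2351221 vs 2344851; the smaller is the second.

second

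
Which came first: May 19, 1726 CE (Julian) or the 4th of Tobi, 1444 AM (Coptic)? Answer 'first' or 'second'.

The two dates have Julian Day Numbers 2351618 and 2352209 respectively.
Since 2351618 < 2352209, the first date comes first.

first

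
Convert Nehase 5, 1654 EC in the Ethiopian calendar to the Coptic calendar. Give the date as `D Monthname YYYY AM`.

5 Mesori 1378 AM

Julian Day Number of the source date = 2328313.
Converting JDN 2328313 to the Coptic calendar gives 5 Mesori 1378 AM.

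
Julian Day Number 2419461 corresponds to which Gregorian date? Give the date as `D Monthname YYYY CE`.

28 February 1912 CE

JDN 2451545 is 1 Jan 2000; 2419461 is −32084 days from there.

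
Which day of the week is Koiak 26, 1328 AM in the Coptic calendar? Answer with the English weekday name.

In the Gregorian calendar this is 2 January 1612 (JDN 2309832).
Since JDN mod 7 = 0 (0 = Monday), the day is Monday.

Monday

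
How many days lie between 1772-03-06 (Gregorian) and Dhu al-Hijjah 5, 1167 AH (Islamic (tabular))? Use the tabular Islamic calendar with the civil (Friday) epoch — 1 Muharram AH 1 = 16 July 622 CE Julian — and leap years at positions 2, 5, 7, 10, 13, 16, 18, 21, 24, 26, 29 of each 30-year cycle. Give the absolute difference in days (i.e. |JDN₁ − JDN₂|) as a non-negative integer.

6374

First date → JDN 2368335; second date → JDN 2361961.
The interval is |2368335 − 2361961| = 6374 days.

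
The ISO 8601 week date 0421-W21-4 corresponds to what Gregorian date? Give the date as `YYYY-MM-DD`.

ISO week 1 of 421 is the week containing the first Thursday of 421.
Week 21, day 4 (Thursday) lands on 0421-05-27.

0421-05-27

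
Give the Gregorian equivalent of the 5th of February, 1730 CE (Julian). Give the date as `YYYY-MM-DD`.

1730-02-16

For dates in this range the Gregorian date is 11 days ahead of the Julian.
5 February 1730 Julian + 11 days → 16 February 1730 Gregorian.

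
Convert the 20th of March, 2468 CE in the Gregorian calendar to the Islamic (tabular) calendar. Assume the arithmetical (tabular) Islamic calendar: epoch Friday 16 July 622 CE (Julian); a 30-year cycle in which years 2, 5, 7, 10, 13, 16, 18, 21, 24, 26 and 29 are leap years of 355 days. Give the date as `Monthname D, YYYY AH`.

Rabi' al-Thani 25, 1903 AH

Julian Day Number of the source date = 2622558.
Converting JDN 2622558 to the tabular Islamic calendar gives 25 Rabi' al-Thani 1903 AH.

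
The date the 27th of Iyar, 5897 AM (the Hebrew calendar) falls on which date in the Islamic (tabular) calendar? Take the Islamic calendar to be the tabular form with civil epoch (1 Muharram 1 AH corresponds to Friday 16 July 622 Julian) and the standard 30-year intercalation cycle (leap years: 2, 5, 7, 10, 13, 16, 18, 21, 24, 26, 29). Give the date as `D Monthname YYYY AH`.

Julian Day Number of the source date = 2501721.
Converting JDN 2501721 to the tabular Islamic calendar gives 27 Rabi' al-Thani 1562 AH.

27 Rabi' al-Thani 1562 AH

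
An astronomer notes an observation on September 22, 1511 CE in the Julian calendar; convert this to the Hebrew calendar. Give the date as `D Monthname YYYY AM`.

29 Elul 5271 AM

Both dates share Julian Day Number 2273215; in the Hebrew calendar that is 29 Elul 5271 AM.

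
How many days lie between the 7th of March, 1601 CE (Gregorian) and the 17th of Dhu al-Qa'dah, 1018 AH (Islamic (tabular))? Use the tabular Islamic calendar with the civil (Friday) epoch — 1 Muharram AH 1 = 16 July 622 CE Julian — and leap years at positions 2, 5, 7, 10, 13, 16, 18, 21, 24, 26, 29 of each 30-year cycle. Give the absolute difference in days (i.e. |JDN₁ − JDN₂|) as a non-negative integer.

3263

JDN of the first date = 2305879.
JDN of the second date = 2309142.
|2309142 − 2305879| = 3263.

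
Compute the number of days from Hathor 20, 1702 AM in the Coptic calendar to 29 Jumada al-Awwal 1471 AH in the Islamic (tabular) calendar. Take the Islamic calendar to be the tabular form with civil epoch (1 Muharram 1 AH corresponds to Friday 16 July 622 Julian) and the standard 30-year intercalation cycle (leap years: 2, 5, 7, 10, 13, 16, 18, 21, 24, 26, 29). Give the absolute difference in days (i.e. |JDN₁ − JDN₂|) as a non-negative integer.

First date → JDN 2446399; second date → JDN 2469505.
The interval is |2446399 − 2469505| = 23106 days.

23106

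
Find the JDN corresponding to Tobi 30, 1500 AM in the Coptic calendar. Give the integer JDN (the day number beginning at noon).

In the Gregorian calendar the same day is 6 February 1784.
JDN 2400001 is 17 November 1858 CE (Gregorian), MJD 0; the target day is −27312 days from there, so JDN = 2372689.

2372689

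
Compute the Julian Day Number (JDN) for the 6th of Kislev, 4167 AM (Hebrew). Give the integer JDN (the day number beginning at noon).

1869656

Equivalently 4 November 406 (proleptic Gregorian).
JDN 2451545 is 1 January 2000 CE (Gregorian); the target day is −581889 days from there, so JDN = 1869656.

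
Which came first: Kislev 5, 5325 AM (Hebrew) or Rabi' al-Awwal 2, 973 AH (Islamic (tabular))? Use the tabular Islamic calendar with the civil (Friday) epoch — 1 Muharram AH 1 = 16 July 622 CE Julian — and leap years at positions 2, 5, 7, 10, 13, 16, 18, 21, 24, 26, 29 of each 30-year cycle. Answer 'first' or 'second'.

Converting both to JDN: 2292622 vs 2292944; the smaller is the first.

first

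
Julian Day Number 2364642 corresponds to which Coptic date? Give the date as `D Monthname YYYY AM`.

19 Tobi 1478 AM

JDN 2364642 is 25 January 1762 in the Gregorian calendar.
In the Coptic calendar that day is 19 Tobi 1478 AM.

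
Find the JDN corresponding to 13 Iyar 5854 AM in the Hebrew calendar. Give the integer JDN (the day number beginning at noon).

Equivalently 29 April 2094 (Gregorian).
JDN 2451545 is 1 January 2000 CE (Gregorian); the target day is +34452 days from there, so JDN = 2485997.

2485997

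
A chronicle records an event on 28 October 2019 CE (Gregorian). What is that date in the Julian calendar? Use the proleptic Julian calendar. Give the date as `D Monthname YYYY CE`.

15 October 2019 CE

The Julian–Gregorian offset here is 13 days (Julian trailing).
28 October 2019 Gregorian − 13 days → 15 October 2019 Julian.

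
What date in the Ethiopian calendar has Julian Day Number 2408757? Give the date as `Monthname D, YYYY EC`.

The Gregorian equivalent of JDN 2408757 is 7 November 1882.
In the Ethiopian calendar that day is Tikimt 29, 1875 EC.

Tikimt 29, 1875 EC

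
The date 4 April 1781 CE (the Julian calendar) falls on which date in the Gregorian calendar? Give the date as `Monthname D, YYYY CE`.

At this point the Julian calendar is 11 days behind the Gregorian.
4 April 1781 Julian + 11 days → 15 April 1781 Gregorian.

April 15, 1781 CE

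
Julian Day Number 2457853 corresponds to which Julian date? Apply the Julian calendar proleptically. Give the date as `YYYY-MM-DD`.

JDN 2457853 is 9 April 2017 in the Gregorian calendar.
In the Julian calendar that day is 2017-03-27.

2017-03-27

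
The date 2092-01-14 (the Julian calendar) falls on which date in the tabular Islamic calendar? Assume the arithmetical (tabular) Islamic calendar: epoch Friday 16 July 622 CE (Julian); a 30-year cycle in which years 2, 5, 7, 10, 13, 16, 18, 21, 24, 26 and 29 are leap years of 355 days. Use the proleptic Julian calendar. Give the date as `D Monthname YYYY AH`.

17 Sha'ban 1515 AH

Julian Day Number of the source date = 2485174.
Converting JDN 2485174 to the tabular Islamic calendar gives 17 Sha'ban 1515 AH.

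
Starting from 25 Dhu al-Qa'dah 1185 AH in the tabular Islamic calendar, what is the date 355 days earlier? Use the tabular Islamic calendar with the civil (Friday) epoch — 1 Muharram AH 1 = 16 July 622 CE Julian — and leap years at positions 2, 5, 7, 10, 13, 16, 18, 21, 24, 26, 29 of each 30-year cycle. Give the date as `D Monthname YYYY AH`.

Counting 355 days back from JDN 2368329 reaches JDN 2367974, which is 24 Dhu al-Qa'dah 1184 AH.

24 Dhu al-Qa'dah 1184 AH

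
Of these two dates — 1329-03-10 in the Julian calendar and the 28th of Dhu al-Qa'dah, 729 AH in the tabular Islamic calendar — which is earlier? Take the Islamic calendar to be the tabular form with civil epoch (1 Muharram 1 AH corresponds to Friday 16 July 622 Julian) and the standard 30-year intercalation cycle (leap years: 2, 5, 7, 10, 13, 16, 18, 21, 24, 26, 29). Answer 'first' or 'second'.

The two dates have Julian Day Numbers 2206544 and 2206741 respectively.
Since 2206544 < 2206741, the first date comes first.

first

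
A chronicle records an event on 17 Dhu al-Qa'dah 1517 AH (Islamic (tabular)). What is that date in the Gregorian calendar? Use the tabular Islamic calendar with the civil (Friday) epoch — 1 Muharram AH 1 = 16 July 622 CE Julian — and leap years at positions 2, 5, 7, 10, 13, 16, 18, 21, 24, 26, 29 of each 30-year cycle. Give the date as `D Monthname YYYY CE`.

Julian Day Number of the source date = 2485971.
Converting JDN 2485971 to the Gregorian calendar gives 3 April 2094 CE.

3 April 2094 CE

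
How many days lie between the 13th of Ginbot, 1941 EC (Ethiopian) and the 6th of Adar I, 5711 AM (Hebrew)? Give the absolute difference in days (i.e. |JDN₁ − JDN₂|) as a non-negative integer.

632

JDN of the first date = 2433058.
JDN of the second date = 2433690.
|2433690 − 2433058| = 632.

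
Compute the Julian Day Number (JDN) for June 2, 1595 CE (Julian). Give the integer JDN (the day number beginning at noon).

2303784

In the Gregorian calendar the same day is 12 June 1595.
JDN 2451545 is 1 January 2000 CE (Gregorian); the target day is −147761 days from there, so JDN = 2303784.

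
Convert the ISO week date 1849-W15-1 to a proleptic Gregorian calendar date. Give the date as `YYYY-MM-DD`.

ISO week 1 of 1849 is the week containing the first Thursday of 1849.
Week 15, day 1 (Monday) lands on 1849-04-09.

1849-04-09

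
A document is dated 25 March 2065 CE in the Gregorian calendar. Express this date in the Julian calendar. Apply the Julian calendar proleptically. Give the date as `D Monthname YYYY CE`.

12 March 2065 CE

The Julian–Gregorian offset here is 13 days (Julian trailing).
25 March 2065 Gregorian − 13 days → 12 March 2065 Julian.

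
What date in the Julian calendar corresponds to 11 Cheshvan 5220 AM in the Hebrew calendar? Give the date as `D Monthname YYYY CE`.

9 October 1459 CE

Both dates share Julian Day Number 2254239; in the Julian calendar that is 9 October 1459 CE.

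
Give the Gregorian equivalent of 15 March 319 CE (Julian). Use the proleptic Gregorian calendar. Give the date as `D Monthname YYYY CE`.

For dates in this range the Gregorian date is 1 day ahead of the Julian.
15 March 319 Julian + 1 day → 16 March 319 Gregorian.

16 March 319 CE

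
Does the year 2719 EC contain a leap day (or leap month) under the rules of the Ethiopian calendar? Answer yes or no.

2719 mod 4 = 3; in the Ethiopian calendar a year is leap when year mod 4 = 3, so it is a leap year.

yes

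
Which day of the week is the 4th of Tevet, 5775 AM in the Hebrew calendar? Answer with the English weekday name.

Friday

This is JDN 2457018 (26 December 2014 Gregorian).
2457018 ≡ 4 (mod 7); counting from Monday = 0 gives Friday.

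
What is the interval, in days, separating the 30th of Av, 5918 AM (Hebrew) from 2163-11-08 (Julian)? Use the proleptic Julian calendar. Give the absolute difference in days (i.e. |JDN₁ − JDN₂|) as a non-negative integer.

1916

First date → JDN 2509489; second date → JDN 2511405.
The interval is |2509489 − 2511405| = 1916 days.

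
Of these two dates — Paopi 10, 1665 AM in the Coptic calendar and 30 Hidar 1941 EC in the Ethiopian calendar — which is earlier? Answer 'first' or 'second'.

first

The two dates have Julian Day Numbers 2432845 and 2432895 respectively.
Since 2432845 < 2432895, the first date comes first.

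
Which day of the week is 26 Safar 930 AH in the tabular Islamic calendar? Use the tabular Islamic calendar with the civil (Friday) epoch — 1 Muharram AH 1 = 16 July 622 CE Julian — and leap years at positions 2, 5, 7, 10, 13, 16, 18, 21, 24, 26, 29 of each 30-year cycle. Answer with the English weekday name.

Monday

Equivalently 14 January 1524 Gregorian, JDN 2277702.
2277702 ≡ 0 (mod 7); counting from Monday = 0 gives Monday.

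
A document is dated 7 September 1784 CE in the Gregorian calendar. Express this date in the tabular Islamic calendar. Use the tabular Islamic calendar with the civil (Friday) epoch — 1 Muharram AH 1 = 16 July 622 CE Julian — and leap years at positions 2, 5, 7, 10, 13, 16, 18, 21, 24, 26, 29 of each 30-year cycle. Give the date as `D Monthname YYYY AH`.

21 Shawwal 1198 AH

Julian Day Number of the source date = 2372903.
Converting JDN 2372903 to the tabular Islamic calendar gives 21 Shawwal 1198 AH.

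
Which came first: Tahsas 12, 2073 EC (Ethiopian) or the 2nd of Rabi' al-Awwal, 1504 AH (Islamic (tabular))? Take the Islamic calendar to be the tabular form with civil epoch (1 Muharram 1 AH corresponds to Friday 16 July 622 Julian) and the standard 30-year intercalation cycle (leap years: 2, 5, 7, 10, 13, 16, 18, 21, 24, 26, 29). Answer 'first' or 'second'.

second

The two dates have Julian Day Numbers 2481120 and 2481113 respectively.
Since 2481113 < 2481120, the second date comes first.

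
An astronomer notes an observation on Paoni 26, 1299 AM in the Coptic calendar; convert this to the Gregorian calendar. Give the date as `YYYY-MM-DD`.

1583-06-30

Both dates share Julian Day Number 2299419; in the Gregorian calendar that is 30 June 1583 CE.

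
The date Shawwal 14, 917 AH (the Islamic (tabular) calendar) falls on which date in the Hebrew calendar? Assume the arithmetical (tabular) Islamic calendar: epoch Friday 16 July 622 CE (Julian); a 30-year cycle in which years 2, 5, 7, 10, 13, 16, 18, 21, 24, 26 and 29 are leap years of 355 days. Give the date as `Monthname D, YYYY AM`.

Tevet 15, 5272 AM

Julian Day Number of the source date = 2273319.
Converting JDN 2273319 to the Hebrew calendar gives 15 Tevet 5272 AM.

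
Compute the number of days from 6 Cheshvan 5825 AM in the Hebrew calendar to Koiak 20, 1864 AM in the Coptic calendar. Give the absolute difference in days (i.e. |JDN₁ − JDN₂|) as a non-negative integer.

30390

JDN of the first date = 2475210.
JDN of the second date = 2505600.
|2505600 − 2475210| = 30390.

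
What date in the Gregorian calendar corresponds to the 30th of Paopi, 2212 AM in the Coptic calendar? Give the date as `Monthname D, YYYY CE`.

Julian Day Number of the source date = 2632657.
Converting JDN 2632657 to the Gregorian calendar gives 13 November 2495 CE.

November 13, 2495 CE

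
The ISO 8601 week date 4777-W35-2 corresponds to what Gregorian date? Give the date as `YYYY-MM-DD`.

ISO week 1 of 4777 is the week containing the first Thursday of 4777.
Week 35, day 2 (Tuesday) lands on 4777-08-30.

4777-08-30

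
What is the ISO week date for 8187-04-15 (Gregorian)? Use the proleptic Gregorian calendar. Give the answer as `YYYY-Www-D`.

8187-W15-7

The weekday is Sunday (ISO weekday 7).
That Sunday belongs to ISO week 15 of ISO year 8187.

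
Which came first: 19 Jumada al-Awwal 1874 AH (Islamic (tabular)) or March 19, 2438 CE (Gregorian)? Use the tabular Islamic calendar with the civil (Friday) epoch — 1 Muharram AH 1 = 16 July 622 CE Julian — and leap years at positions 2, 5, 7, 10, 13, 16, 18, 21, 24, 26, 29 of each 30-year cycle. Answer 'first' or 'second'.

The two dates have Julian Day Numbers 2612305 and 2611599 respectively.
Since 2611599 < 2612305, the second date comes first.

second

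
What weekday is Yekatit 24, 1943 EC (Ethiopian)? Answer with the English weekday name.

In the Gregorian calendar this is 3 March 1951 (JDN 2433709).
JDN 2433709 mod 7 = 5, and JDN 0 was a Monday, so this is a Saturday.

Saturday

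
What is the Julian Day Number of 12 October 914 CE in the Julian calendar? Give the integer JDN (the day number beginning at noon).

2055181

Equivalently 17 October 914 (proleptic Gregorian).
JDN 2451545 is 1 January 2000 CE (Gregorian); the target day is −396364 days from there, so JDN = 2055181.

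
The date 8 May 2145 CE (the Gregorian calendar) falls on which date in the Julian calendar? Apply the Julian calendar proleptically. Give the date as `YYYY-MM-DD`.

At this point the Julian calendar is 14 days behind the Gregorian.
8 May 2145 Gregorian − 14 days → 24 April 2145 Julian.

2145-04-24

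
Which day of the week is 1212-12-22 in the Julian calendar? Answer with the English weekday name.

This is JDN 2164097 (29 December 1212 Gregorian).
JDN 2164097 mod 7 = 5, and JDN 0 was a Monday, so this is a Saturday.

Saturday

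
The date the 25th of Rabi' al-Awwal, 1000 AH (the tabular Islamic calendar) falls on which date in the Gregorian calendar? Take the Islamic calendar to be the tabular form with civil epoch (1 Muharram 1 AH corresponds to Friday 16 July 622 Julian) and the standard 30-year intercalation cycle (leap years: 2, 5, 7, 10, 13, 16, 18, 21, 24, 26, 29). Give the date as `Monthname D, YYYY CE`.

January 10, 1592 CE

Both dates share Julian Day Number 2302535; in the Gregorian calendar that is 10 January 1592 CE.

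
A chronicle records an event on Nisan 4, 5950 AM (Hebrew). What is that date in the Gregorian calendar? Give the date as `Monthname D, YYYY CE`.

April 9, 2190 CE

Both dates share Julian Day Number 2521040; in the Gregorian calendar that is 9 April 2190 CE.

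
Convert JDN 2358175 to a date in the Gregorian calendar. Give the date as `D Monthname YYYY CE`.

12 May 1744 CE

JDN 2451545 is 1 Jan 2000; 2358175 is −93370 days from there.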